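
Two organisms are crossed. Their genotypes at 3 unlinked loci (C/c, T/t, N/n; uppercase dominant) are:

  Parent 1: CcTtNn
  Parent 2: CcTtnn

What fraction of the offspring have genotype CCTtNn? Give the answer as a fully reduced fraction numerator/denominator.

P(CCTtNn) = 1/16

CcTtNn gametes: CTN×1, CTn×1, CtN×1, Ctn×1, cTN×1, cTn×1, ctN×1, ctn×1
CcTtnn gametes: CTn×2, Ctn×2, cTn×2, ctn×2
CcTtNn×CcTtnn grid (8·8=64): CCTTNn=2 CCTTnn=2 CCTtNn=4 CCTtnn=4 CCttNn=2 CCttnn=2 CcTTNn=4 CcTTnn=4 CcTtNn=8 CcTtnn=8 CcttNn=4 Ccttnn=4 ccTTNn=2 ccTTnn=2 ccTtNn=4 ccTtnn=4 ccttNn=2 ccttnn=2
CCTtNn hits 4/64; gcd=4; 4÷4/64÷4 = 1/16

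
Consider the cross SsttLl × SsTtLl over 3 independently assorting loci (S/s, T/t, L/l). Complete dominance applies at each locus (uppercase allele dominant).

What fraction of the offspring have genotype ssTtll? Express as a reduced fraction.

SsttLl gametes: StL×2, Stl×2, stL×2, stl×2
SsTtLl gametes: STL×1, STl×1, StL×1, Stl×1, sTL×1, sTl×1, stL×1, stl×1
SsttLl×SsTtLl grid (8·8=64): SSTtLL=2 SSTtLl=4 SSTtll=2 SSttLL=2 SSttLl=4 SSttll=2 SsTtLL=4 SsTtLl=8 SsTtll=4 SsttLL=4 SsttLl=8 Ssttll=4 ssTtLL=2 ssTtLl=4 ssTtll=2 ssttLL=2 ssttLl=4 ssttll=2
ssTtll hits 2/64; gcd=2; 2÷2/64÷2 = 1/32

P(ssTtll) = 1/32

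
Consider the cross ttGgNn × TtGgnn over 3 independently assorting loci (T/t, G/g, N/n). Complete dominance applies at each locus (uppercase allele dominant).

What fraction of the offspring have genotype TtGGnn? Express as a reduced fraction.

ttGgNn gametes: tGN×2, tGn×2, tgN×2, tgn×2
TtGgnn gametes: TGn×2, Tgn×2, tGn×2, tgn×2
ttGgNn×TtGgnn grid (8·8=64): TtGGNn=4 TtGGnn=4 TtGgNn=8 TtGgnn=8 TtggNn=4 Ttggnn=4 ttGGNn=4 ttGGnn=4 ttGgNn=8 ttGgnn=8 ttggNn=4 ttggnn=4
TtGGnn hits 4/64; gcd=4; 4÷4/64÷4 = 1/16

P(TtGGnn) = 1/16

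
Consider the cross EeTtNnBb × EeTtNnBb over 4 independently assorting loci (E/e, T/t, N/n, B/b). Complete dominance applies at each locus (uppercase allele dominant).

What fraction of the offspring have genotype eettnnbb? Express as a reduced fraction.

EeTtNnBb gametes: ETNB×1, ETNb×1, ETnB×1, ETnb×1, EtNB×1, EtNb×1, EtnB×1, Etnb×1, eTNB×1, eTNb×1, eTnB×1, eTnb×1, etNB×1, etNb×1, etnB×1, etnb×1
EeTtNnBb gametes: ETNB×1, ETNb×1, ETnB×1, ETnb×1, EtNB×1, EtNb×1, EtnB×1, Etnb×1, eTNB×1, eTNb×1, eTnB×1, eTnb×1, etNB×1, etNb×1, etnB×1, etnb×1
EeTtNnBb×EeTtNnBb grid (16·16=256): EETTNNBB=1 EETTNNBb=2 EETTNNbb=1 EETTNnBB=2 EETTNnBb=4 EETTNnbb=2 EETTnnBB=1 EETTnnBb=2 EETTnnbb=1 EETtNNBB=2 EETtNNBb=4 EETtNNbb=2 EETtNnBB=4 EETtNnBb=8 EETtNnbb=4 EETtnnBB=2 EETtnnBb=4 EETtnnbb=2 EEttNNBB=1 EEttNNBb=2 EEttNNbb=1 EEttNnBB=2 EEttNnBb=4 EEttNnbb=2 EEttnnBB=1 EEttnnBb=2 EEttnnbb=1 EeTTNNBB=2 EeTTNNBb=4 EeTTNNbb=2 EeTTNnBB=4 EeTTNnBb=8 EeTTNnbb=4 EeTTnnBB=2 EeTTnnBb=4 EeTTnnbb=2 EeTtNNBB=4 EeTtNNBb=8 EeTtNNbb=4 EeTtNnBB=8 EeTtNnBb=16 EeTtNnbb=8 EeTtnnBB=4 EeTtnnBb=8 EeTtnnbb=4 EettNNBB=2 EettNNBb=4 EettNNbb=2 EettNnBB=4 EettNnBb=8 EettNnbb=4 EettnnBB=2 EettnnBb=4 Eettnnbb=2 eeTTNNBB=1 eeTTNNBb=2 eeTTNNbb=1 eeTTNnBB=2 eeTTNnBb=4 eeTTNnbb=2 eeTTnnBB=1 eeTTnnBb=2 eeTTnnbb=1 eeTtNNBB=2 eeTtNNBb=4 eeTtNNbb=2 eeTtNnBB=4 eeTtNnBb=8 eeTtNnbb=4 eeTtnnBB=2 eeTtnnBb=4 eeTtnnbb=2 eettNNBB=1 eettNNBb=2 eettNNbb=1 eettNnBB=2 eettNnBb=4 eettNnbb=2 eettnnBB=1 eettnnBb=2 eettnnbb=1
eettnnbb hits 1/256; gcd=1; 1÷1/256÷1 = 1/256

P(eettnnbb) = 1/256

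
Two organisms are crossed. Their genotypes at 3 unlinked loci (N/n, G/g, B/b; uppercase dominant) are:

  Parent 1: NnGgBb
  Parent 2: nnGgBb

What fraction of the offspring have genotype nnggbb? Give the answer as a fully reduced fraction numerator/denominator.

P(nnggbb) = 1/32

NnGgBb gametes: NGB×1, NGb×1, NgB×1, Ngb×1, nGB×1, nGb×1, ngB×1, ngb×1
nnGgBb gametes: nGB×2, nGb×2, ngB×2, ngb×2
NnGgBb×nnGgBb grid (8·8=64): NnGGBB=2 NnGGBb=4 NnGGbb=2 NnGgBB=4 NnGgBb=8 NnGgbb=4 NnggBB=2 NnggBb=4 Nnggbb=2 nnGGBB=2 nnGGBb=4 nnGGbb=2 nnGgBB=4 nnGgBb=8 nnGgbb=4 nnggBB=2 nnggBb=4 nnggbb=2
nnggbb hits 2/64; gcd=2; 2÷2/64÷2 = 1/32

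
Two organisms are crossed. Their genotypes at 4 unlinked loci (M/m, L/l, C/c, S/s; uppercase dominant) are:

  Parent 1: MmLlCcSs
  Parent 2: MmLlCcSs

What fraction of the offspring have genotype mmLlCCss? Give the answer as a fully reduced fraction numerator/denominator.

MmLlCcSs gametes: MLCS×1, MLCs×1, MLcS×1, MLcs×1, MlCS×1, MlCs×1, MlcS×1, Mlcs×1, mLCS×1, mLCs×1, mLcS×1, mLcs×1, mlCS×1, mlCs×1, mlcS×1, mlcs×1
MmLlCcSs gametes: MLCS×1, MLCs×1, MLcS×1, MLcs×1, MlCS×1, MlCs×1, MlcS×1, Mlcs×1, mLCS×1, mLCs×1, mLcS×1, mLcs×1, mlCS×1, mlCs×1, mlcS×1, mlcs×1
MmLlCcSs×MmLlCcSs grid (16·16=256): MMLLCCSS=1 MMLLCCSs=2 MMLLCCss=1 MMLLCcSS=2 MMLLCcSs=4 MMLLCcss=2 MMLLccSS=1 MMLLccSs=2 MMLLccss=1 MMLlCCSS=2 MMLlCCSs=4 MMLlCCss=2 MMLlCcSS=4 MMLlCcSs=8 MMLlCcss=4 MMLlccSS=2 MMLlccSs=4 MMLlccss=2 MMllCCSS=1 MMllCCSs=2 MMllCCss=1 MMllCcSS=2 MMllCcSs=4 MMllCcss=2 MMllccSS=1 MMllccSs=2 MMllccss=1 MmLLCCSS=2 MmLLCCSs=4 MmLLCCss=2 MmLLCcSS=4 MmLLCcSs=8 MmLLCcss=4 MmLLccSS=2 MmLLccSs=4 MmLLccss=2 MmLlCCSS=4 MmLlCCSs=8 MmLlCCss=4 MmLlCcSS=8 MmLlCcSs=16 MmLlCcss=8 MmLlccSS=4 MmLlccSs=8 MmLlccss=4 MmllCCSS=2 MmllCCSs=4 MmllCCss=2 MmllCcSS=4 MmllCcSs=8 MmllCcss=4 MmllccSS=2 MmllccSs=4 Mmllccss=2 mmLLCCSS=1 mmLLCCSs=2 mmLLCCss=1 mmLLCcSS=2 mmLLCcSs=4 mmLLCcss=2 mmLLccSS=1 mmLLccSs=2 mmLLccss=1 mmLlCCSS=2 mmLlCCSs=4 mmLlCCss=2 mmLlCcSS=4 mmLlCcSs=8 mmLlCcss=4 mmLlccSS=2 mmLlccSs=4 mmLlccss=2 mmllCCSS=1 mmllCCSs=2 mmllCCss=1 mmllCcSS=2 mmllCcSs=4 mmllCcss=2 mmllccSS=1 mmllccSs=2 mmllccss=1
mmLlCCss hits 2/256; gcd=2; 2÷2/256÷2 = 1/128

P(mmLlCCss) = 1/128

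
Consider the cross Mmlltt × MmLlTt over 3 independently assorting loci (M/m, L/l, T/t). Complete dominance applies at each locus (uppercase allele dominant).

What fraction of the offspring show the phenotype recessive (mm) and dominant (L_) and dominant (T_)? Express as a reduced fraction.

P(mm L_ T_) = 1/16

Mmlltt gametes: Mlt×4, mlt×4
MmLlTt gametes: MLT×1, MLt×1, MlT×1, Mlt×1, mLT×1, mLt×1, mlT×1, mlt×1
Mmlltt×MmLlTt grid (8·8=64): MMLlTt=4 MMLltt=4 MMllTt=4 MMlltt=4 MmLlTt=8 MmLltt=8 MmllTt=8 Mmlltt=8 mmLlTt=4 mmLltt=4 mmllTt=4 mmlltt=4
mm L_ T_ hits 4/64; gcd=4; 4÷4/64÷4 = 1/16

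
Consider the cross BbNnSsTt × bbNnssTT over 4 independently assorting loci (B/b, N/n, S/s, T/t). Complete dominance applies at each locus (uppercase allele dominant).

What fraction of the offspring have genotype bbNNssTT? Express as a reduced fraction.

P(bbNNssTT) = 1/32

BbNnSsTt gametes: BNST×1, BNSt×1, BNsT×1, BNst×1, BnST×1, BnSt×1, BnsT×1, Bnst×1, bNST×1, bNSt×1, bNsT×1, bNst×1, bnST×1, bnSt×1, bnsT×1, bnst×1
bbNnssTT gametes: bNsT×8, bnsT×8
BbNnSsTt×bbNnssTT grid (16·16=256): BbNNSsTT=8 BbNNSsTt=8 BbNNssTT=8 BbNNssTt=8 BbNnSsTT=16 BbNnSsTt=16 BbNnssTT=16 BbNnssTt=16 BbnnSsTT=8 BbnnSsTt=8 BbnnssTT=8 BbnnssTt=8 bbNNSsTT=8 bbNNSsTt=8 bbNNssTT=8 bbNNssTt=8 bbNnSsTT=16 bbNnSsTt=16 bbNnssTT=16 bbNnssTt=16 bbnnSsTT=8 bbnnSsTt=8 bbnnssTT=8 bbnnssTt=8
bbNNssTT hits 8/256; gcd=8; 8÷8/256÷8 = 1/32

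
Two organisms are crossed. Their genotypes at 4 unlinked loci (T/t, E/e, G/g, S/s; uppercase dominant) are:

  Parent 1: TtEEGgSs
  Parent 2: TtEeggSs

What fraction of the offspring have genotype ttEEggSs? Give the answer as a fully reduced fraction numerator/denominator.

P(ttEEggSs) = 1/32

TtEEGgSs gametes: TEGS×2, TEGs×2, TEgS×2, TEgs×2, tEGS×2, tEGs×2, tEgS×2, tEgs×2
TtEeggSs gametes: TEgS×2, TEgs×2, TegS×2, Tegs×2, tEgS×2, tEgs×2, tegS×2, tegs×2
TtEEGgSs×TtEeggSs grid (16·16=256): TTEEGgSS=4 TTEEGgSs=8 TTEEGgss=4 TTEEggSS=4 TTEEggSs=8 TTEEggss=4 TTEeGgSS=4 TTEeGgSs=8 TTEeGgss=4 TTEeggSS=4 TTEeggSs=8 TTEeggss=4 TtEEGgSS=8 TtEEGgSs=16 TtEEGgss=8 TtEEggSS=8 TtEEggSs=16 TtEEggss=8 TtEeGgSS=8 TtEeGgSs=16 TtEeGgss=8 TtEeggSS=8 TtEeggSs=16 TtEeggss=8 ttEEGgSS=4 ttEEGgSs=8 ttEEGgss=4 ttEEggSS=4 ttEEggSs=8 ttEEggss=4 ttEeGgSS=4 ttEeGgSs=8 ttEeGgss=4 ttEeggSS=4 ttEeggSs=8 ttEeggss=4
ttEEggSs hits 8/256; gcd=8; 8÷8/256÷8 = 1/32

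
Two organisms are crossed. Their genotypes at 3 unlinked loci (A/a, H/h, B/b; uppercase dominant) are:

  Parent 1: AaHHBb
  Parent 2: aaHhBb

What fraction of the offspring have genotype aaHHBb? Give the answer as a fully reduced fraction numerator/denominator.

AaHHBb gametes: AHB×2, AHb×2, aHB×2, aHb×2
aaHhBb gametes: aHB×2, aHb×2, ahB×2, ahb×2
AaHHBb×aaHhBb grid (8·8=64): AaHHBB=4 AaHHBb=8 AaHHbb=4 AaHhBB=4 AaHhBb=8 AaHhbb=4 aaHHBB=4 aaHHBb=8 aaHHbb=4 aaHhBB=4 aaHhBb=8 aaHhbb=4
aaHHBb hits 8/64; gcd=8; 8÷8/64÷8 = 1/8

P(aaHHBb) = 1/8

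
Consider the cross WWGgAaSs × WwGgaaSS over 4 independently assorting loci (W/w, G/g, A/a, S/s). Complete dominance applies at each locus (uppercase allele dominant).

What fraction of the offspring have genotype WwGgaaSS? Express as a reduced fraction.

P(WwGgaaSS) = 1/16

WWGgAaSs gametes: WGAS×2, WGAs×2, WGaS×2, WGas×2, WgAS×2, WgAs×2, WgaS×2, Wgas×2
WwGgaaSS gametes: WGaS×4, WgaS×4, wGaS×4, wgaS×4
WWGgAaSs×WwGgaaSS grid (16·16=256): WWGGAaSS=8 WWGGAaSs=8 WWGGaaSS=8 WWGGaaSs=8 WWGgAaSS=16 WWGgAaSs=16 WWGgaaSS=16 WWGgaaSs=16 WWggAaSS=8 WWggAaSs=8 WWggaaSS=8 WWggaaSs=8 WwGGAaSS=8 WwGGAaSs=8 WwGGaaSS=8 WwGGaaSs=8 WwGgAaSS=16 WwGgAaSs=16 WwGgaaSS=16 WwGgaaSs=16 WwggAaSS=8 WwggAaSs=8 WwggaaSS=8 WwggaaSs=8
WwGgaaSS hits 16/256; gcd=16; 16÷16/256÷16 = 1/16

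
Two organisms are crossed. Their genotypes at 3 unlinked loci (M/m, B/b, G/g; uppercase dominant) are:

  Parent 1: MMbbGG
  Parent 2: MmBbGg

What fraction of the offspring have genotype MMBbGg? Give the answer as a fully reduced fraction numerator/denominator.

P(MMBbGg) = 1/8

MMbbGG gametes: MbG×8
MmBbGg gametes: MBG×1, MBg×1, MbG×1, Mbg×1, mBG×1, mBg×1, mbG×1, mbg×1
MMbbGG×MmBbGg grid (8·8=64): MMBbGG=8 MMBbGg=8 MMbbGG=8 MMbbGg=8 MmBbGG=8 MmBbGg=8 MmbbGG=8 MmbbGg=8
MMBbGg hits 8/64; gcd=8; 8÷8/64÷8 = 1/8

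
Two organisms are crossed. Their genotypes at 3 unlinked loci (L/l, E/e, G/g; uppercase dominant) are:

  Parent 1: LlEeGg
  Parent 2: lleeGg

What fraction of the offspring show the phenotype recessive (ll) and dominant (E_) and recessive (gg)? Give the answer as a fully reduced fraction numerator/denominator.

LlEeGg gametes: LEG×1, LEg×1, LeG×1, Leg×1, lEG×1, lEg×1, leG×1, leg×1
lleeGg gametes: leG×4, leg×4
LlEeGg×lleeGg grid (8·8=64): LlEeGG=4 LlEeGg=8 LlEegg=4 LleeGG=4 LleeGg=8 Lleegg=4 llEeGG=4 llEeGg=8 llEegg=4 lleeGG=4 lleeGg=8 lleegg=4
ll E_ gg hits 4/64; gcd=4; 4÷4/64÷4 = 1/16

P(ll E_ gg) = 1/16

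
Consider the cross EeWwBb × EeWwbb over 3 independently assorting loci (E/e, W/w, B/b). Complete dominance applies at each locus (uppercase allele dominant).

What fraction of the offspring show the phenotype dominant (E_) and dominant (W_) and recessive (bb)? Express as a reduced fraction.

EeWwBb gametes: EWB×1, EWb×1, EwB×1, Ewb×1, eWB×1, eWb×1, ewB×1, ewb×1
EeWwbb gametes: EWb×2, Ewb×2, eWb×2, ewb×2
EeWwBb×EeWwbb grid (8·8=64): EEWWBb=2 EEWWbb=2 EEWwBb=4 EEWwbb=4 EEwwBb=2 EEwwbb=2 EeWWBb=4 EeWWbb=4 EeWwBb=8 EeWwbb=8 EewwBb=4 Eewwbb=4 eeWWBb=2 eeWWbb=2 eeWwBb=4 eeWwbb=4 eewwBb=2 eewwbb=2
E_ W_ bb hits 18/64; gcd=2; 18÷2/64÷2 = 9/32

P(E_ W_ bb) = 9/32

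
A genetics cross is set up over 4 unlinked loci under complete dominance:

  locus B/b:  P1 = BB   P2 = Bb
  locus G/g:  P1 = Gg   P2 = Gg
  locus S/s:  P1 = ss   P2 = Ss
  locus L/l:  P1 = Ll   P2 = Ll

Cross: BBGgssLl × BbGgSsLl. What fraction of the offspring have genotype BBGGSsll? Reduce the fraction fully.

P(BBGGSsll) = 1/64

BBGgssLl gametes: BGsL×4, BGsl×4, BgsL×4, Bgsl×4
BbGgSsLl gametes: BGSL×1, BGSl×1, BGsL×1, BGsl×1, BgSL×1, BgSl×1, BgsL×1, Bgsl×1, bGSL×1, bGSl×1, bGsL×1, bGsl×1, bgSL×1, bgSl×1, bgsL×1, bgsl×1
BBGgssLl×BbGgSsLl grid (16·16=256): BBGGSsLL=4 BBGGSsLl=8 BBGGSsll=4 BBGGssLL=4 BBGGssLl=8 BBGGssll=4 BBGgSsLL=8 BBGgSsLl=16 BBGgSsll=8 BBGgssLL=8 BBGgssLl=16 BBGgssll=8 BBggSsLL=4 BBggSsLl=8 BBggSsll=4 BBggssLL=4 BBggssLl=8 BBggssll=4 BbGGSsLL=4 BbGGSsLl=8 BbGGSsll=4 BbGGssLL=4 BbGGssLl=8 BbGGssll=4 BbGgSsLL=8 BbGgSsLl=16 BbGgSsll=8 BbGgssLL=8 BbGgssLl=16 BbGgssll=8 BbggSsLL=4 BbggSsLl=8 BbggSsll=4 BbggssLL=4 BbggssLl=8 Bbggssll=4
BBGGSsll hits 4/256; gcd=4; 4÷4/256÷4 = 1/64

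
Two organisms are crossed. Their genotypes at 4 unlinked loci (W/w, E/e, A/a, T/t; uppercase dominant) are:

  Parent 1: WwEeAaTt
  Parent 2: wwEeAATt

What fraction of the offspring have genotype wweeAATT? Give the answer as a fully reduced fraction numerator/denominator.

P(wweeAATT) = 1/64

WwEeAaTt gametes: WEAT×1, WEAt×1, WEaT×1, WEat×1, WeAT×1, WeAt×1, WeaT×1, Weat×1, wEAT×1, wEAt×1, wEaT×1, wEat×1, weAT×1, weAt×1, weaT×1, weat×1
wwEeAATt gametes: wEAT×4, wEAt×4, weAT×4, weAt×4
WwEeAaTt×wwEeAATt grid (16·16=256): WwEEAATT=4 WwEEAATt=8 WwEEAAtt=4 WwEEAaTT=4 WwEEAaTt=8 WwEEAatt=4 WwEeAATT=8 WwEeAATt=16 WwEeAAtt=8 WwEeAaTT=8 WwEeAaTt=16 WwEeAatt=8 WweeAATT=4 WweeAATt=8 WweeAAtt=4 WweeAaTT=4 WweeAaTt=8 WweeAatt=4 wwEEAATT=4 wwEEAATt=8 wwEEAAtt=4 wwEEAaTT=4 wwEEAaTt=8 wwEEAatt=4 wwEeAATT=8 wwEeAATt=16 wwEeAAtt=8 wwEeAaTT=8 wwEeAaTt=16 wwEeAatt=8 wweeAATT=4 wweeAATt=8 wweeAAtt=4 wweeAaTT=4 wweeAaTt=8 wweeAatt=4
wweeAATT hits 4/256; gcd=4; 4÷4/256÷4 = 1/64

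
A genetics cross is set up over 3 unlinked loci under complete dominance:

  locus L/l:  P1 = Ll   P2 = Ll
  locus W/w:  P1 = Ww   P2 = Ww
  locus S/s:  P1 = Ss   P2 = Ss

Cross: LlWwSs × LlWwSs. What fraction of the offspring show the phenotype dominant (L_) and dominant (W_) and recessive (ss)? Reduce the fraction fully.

LlWwSs gametes: LWS×1, LWs×1, LwS×1, Lws×1, lWS×1, lWs×1, lwS×1, lws×1
LlWwSs gametes: LWS×1, LWs×1, LwS×1, Lws×1, lWS×1, lWs×1, lwS×1, lws×1
LlWwSs×LlWwSs grid (8·8=64): LLWWSS=1 LLWWSs=2 LLWWss=1 LLWwSS=2 LLWwSs=4 LLWwss=2 LLwwSS=1 LLwwSs=2 LLwwss=1 LlWWSS=2 LlWWSs=4 LlWWss=2 LlWwSS=4 LlWwSs=8 LlWwss=4 LlwwSS=2 LlwwSs=4 Llwwss=2 llWWSS=1 llWWSs=2 llWWss=1 llWwSS=2 llWwSs=4 llWwss=2 llwwSS=1 llwwSs=2 llwwss=1
L_ W_ ss hits 9/64; gcd=1; 9÷1/64÷1 = 9/64

P(L_ W_ ss) = 9/64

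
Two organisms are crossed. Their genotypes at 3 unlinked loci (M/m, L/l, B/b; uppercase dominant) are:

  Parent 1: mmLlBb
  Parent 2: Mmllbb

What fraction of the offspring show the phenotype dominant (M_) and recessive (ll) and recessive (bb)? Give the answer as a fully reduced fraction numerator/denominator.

P(M_ ll bb) = 1/8

mmLlBb gametes: mLB×2, mLb×2, mlB×2, mlb×2
Mmllbb gametes: Mlb×4, mlb×4
mmLlBb×Mmllbb grid (8·8=64): MmLlBb=8 MmLlbb=8 MmllBb=8 Mmllbb=8 mmLlBb=8 mmLlbb=8 mmllBb=8 mmllbb=8
M_ ll bb hits 8/64; gcd=8; 8÷8/64÷8 = 1/8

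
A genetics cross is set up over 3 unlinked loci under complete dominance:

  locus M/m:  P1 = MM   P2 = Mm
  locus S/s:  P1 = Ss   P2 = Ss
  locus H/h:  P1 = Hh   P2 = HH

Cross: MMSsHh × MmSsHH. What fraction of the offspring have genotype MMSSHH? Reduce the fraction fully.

P(MMSSHH) = 1/16

MMSsHh gametes: MSH×2, MSh×2, MsH×2, Msh×2
MmSsHH gametes: MSH×2, MsH×2, mSH×2, msH×2
MMSsHh×MmSsHH grid (8·8=64): MMSSHH=4 MMSSHh=4 MMSsHH=8 MMSsHh=8 MMssHH=4 MMssHh=4 MmSSHH=4 MmSSHh=4 MmSsHH=8 MmSsHh=8 MmssHH=4 MmssHh=4
MMSSHH hits 4/64; gcd=4; 4÷4/64÷4 = 1/16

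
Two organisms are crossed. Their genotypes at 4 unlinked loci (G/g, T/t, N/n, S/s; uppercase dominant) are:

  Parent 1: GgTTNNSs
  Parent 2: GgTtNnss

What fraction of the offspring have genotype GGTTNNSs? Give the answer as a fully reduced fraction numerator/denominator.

P(GGTTNNSs) = 1/32

GgTTNNSs gametes: GTNS×4, GTNs×4, gTNS×4, gTNs×4
GgTtNnss gametes: GTNs×2, GTns×2, GtNs×2, Gtns×2, gTNs×2, gTns×2, gtNs×2, gtns×2
GgTTNNSs×GgTtNnss grid (16·16=256): GGTTNNSs=8 GGTTNNss=8 GGTTNnSs=8 GGTTNnss=8 GGTtNNSs=8 GGTtNNss=8 GGTtNnSs=8 GGTtNnss=8 GgTTNNSs=16 GgTTNNss=16 GgTTNnSs=16 GgTTNnss=16 GgTtNNSs=16 GgTtNNss=16 GgTtNnSs=16 GgTtNnss=16 ggTTNNSs=8 ggTTNNss=8 ggTTNnSs=8 ggTTNnss=8 ggTtNNSs=8 ggTtNNss=8 ggTtNnSs=8 ggTtNnss=8
GGTTNNSs hits 8/256; gcd=8; 8÷8/256÷8 = 1/32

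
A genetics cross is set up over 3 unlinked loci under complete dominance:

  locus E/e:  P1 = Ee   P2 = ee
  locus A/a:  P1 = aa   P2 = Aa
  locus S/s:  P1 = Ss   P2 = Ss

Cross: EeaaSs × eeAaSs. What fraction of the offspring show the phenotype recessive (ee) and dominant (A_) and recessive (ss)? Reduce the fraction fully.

EeaaSs gametes: EaS×2, Eas×2, eaS×2, eas×2
eeAaSs gametes: eAS×2, eAs×2, eaS×2, eas×2
EeaaSs×eeAaSs grid (8·8=64): EeAaSS=4 EeAaSs=8 EeAass=4 EeaaSS=4 EeaaSs=8 Eeaass=4 eeAaSS=4 eeAaSs=8 eeAass=4 eeaaSS=4 eeaaSs=8 eeaass=4
ee A_ ss hits 4/64; gcd=4; 4÷4/64÷4 = 1/16

P(ee A_ ss) = 1/16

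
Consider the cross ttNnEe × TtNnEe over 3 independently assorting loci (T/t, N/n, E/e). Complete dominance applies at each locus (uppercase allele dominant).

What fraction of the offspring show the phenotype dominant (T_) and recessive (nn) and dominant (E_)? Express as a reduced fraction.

ttNnEe gametes: tNE×2, tNe×2, tnE×2, tne×2
TtNnEe gametes: TNE×1, TNe×1, TnE×1, Tne×1, tNE×1, tNe×1, tnE×1, tne×1
ttNnEe×TtNnEe grid (8·8=64): TtNNEE=2 TtNNEe=4 TtNNee=2 TtNnEE=4 TtNnEe=8 TtNnee=4 TtnnEE=2 TtnnEe=4 Ttnnee=2 ttNNEE=2 ttNNEe=4 ttNNee=2 ttNnEE=4 ttNnEe=8 ttNnee=4 ttnnEE=2 ttnnEe=4 ttnnee=2
T_ nn E_ hits 6/64; gcd=2; 6÷2/64÷2 = 3/32

P(T_ nn E_) = 3/32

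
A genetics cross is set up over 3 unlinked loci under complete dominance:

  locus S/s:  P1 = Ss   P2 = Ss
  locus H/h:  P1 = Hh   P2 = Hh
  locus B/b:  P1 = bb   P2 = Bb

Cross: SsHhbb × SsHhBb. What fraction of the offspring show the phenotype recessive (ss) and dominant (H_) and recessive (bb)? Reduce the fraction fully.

SsHhbb gametes: SHb×2, Shb×2, sHb×2, shb×2
SsHhBb gametes: SHB×1, SHb×1, ShB×1, Shb×1, sHB×1, sHb×1, shB×1, shb×1
SsHhbb×SsHhBb grid (8·8=64): SSHHBb=2 SSHHbb=2 SSHhBb=4 SSHhbb=4 SShhBb=2 SShhbb=2 SsHHBb=4 SsHHbb=4 SsHhBb=8 SsHhbb=8 SshhBb=4 Sshhbb=4 ssHHBb=2 ssHHbb=2 ssHhBb=4 ssHhbb=4 sshhBb=2 sshhbb=2
ss H_ bb hits 6/64; gcd=2; 6÷2/64÷2 = 3/32

P(ss H_ bb) = 3/32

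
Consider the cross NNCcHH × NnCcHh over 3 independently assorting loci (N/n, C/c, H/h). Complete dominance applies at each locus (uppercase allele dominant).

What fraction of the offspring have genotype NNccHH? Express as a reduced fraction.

NNCcHH gametes: NCH×4, NcH×4
NnCcHh gametes: NCH×1, NCh×1, NcH×1, Nch×1, nCH×1, nCh×1, ncH×1, nch×1
NNCcHH×NnCcHh grid (8·8=64): NNCCHH=4 NNCCHh=4 NNCcHH=8 NNCcHh=8 NNccHH=4 NNccHh=4 NnCCHH=4 NnCCHh=4 NnCcHH=8 NnCcHh=8 NnccHH=4 NnccHh=4
NNccHH hits 4/64; gcd=4; 4÷4/64÷4 = 1/16

P(NNccHH) = 1/16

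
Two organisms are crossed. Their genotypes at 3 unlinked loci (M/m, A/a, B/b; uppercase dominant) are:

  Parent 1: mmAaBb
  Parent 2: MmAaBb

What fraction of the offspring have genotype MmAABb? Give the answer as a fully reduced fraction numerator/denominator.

P(MmAABb) = 1/16

mmAaBb gametes: mAB×2, mAb×2, maB×2, mab×2
MmAaBb gametes: MAB×1, MAb×1, MaB×1, Mab×1, mAB×1, mAb×1, maB×1, mab×1
mmAaBb×MmAaBb grid (8·8=64): MmAABB=2 MmAABb=4 MmAAbb=2 MmAaBB=4 MmAaBb=8 MmAabb=4 MmaaBB=2 MmaaBb=4 Mmaabb=2 mmAABB=2 mmAABb=4 mmAAbb=2 mmAaBB=4 mmAaBb=8 mmAabb=4 mmaaBB=2 mmaaBb=4 mmaabb=2
MmAABb hits 4/64; gcd=4; 4÷4/64÷4 = 1/16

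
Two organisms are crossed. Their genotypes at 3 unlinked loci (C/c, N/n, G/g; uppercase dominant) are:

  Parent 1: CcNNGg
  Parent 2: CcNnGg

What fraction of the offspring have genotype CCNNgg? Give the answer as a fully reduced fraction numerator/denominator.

P(CCNNgg) = 1/32

CcNNGg gametes: CNG×2, CNg×2, cNG×2, cNg×2
CcNnGg gametes: CNG×1, CNg×1, CnG×1, Cng×1, cNG×1, cNg×1, cnG×1, cng×1
CcNNGg×CcNnGg grid (8·8=64): CCNNGG=2 CCNNGg=4 CCNNgg=2 CCNnGG=2 CCNnGg=4 CCNngg=2 CcNNGG=4 CcNNGg=8 CcNNgg=4 CcNnGG=4 CcNnGg=8 CcNngg=4 ccNNGG=2 ccNNGg=4 ccNNgg=2 ccNnGG=2 ccNnGg=4 ccNngg=2
CCNNgg hits 2/64; gcd=2; 2÷2/64÷2 = 1/32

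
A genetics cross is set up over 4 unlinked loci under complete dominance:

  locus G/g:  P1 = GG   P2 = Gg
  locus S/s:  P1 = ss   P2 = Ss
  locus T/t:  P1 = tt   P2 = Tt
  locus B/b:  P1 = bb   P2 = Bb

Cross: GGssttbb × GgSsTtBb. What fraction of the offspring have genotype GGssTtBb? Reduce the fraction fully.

GGssttbb gametes: Gstb×16
GgSsTtBb gametes: GSTB×1, GSTb×1, GStB×1, GStb×1, GsTB×1, GsTb×1, GstB×1, Gstb×1, gSTB×1, gSTb×1, gStB×1, gStb×1, gsTB×1, gsTb×1, gstB×1, gstb×1
GGssttbb×GgSsTtBb grid (16·16=256): GGSsTtBb=16 GGSsTtbb=16 GGSsttBb=16 GGSsttbb=16 GGssTtBb=16 GGssTtbb=16 GGssttBb=16 GGssttbb=16 GgSsTtBb=16 GgSsTtbb=16 GgSsttBb=16 GgSsttbb=16 GgssTtBb=16 GgssTtbb=16 GgssttBb=16 Ggssttbb=16
GGssTtBb hits 16/256; gcd=16; 16÷16/256÷16 = 1/16

P(GGssTtBb) = 1/16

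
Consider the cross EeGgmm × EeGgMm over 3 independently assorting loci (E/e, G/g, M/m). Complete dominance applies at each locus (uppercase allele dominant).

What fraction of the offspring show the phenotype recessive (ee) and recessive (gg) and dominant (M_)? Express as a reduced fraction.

EeGgmm gametes: EGm×2, Egm×2, eGm×2, egm×2
EeGgMm gametes: EGM×1, EGm×1, EgM×1, Egm×1, eGM×1, eGm×1, egM×1, egm×1
EeGgmm×EeGgMm grid (8·8=64): EEGGMm=2 EEGGmm=2 EEGgMm=4 EEGgmm=4 EEggMm=2 EEggmm=2 EeGGMm=4 EeGGmm=4 EeGgMm=8 EeGgmm=8 EeggMm=4 Eeggmm=4 eeGGMm=2 eeGGmm=2 eeGgMm=4 eeGgmm=4 eeggMm=2 eeggmm=2
ee gg M_ hits 2/64; gcd=2; 2÷2/64÷2 = 1/32

P(ee gg M_) = 1/32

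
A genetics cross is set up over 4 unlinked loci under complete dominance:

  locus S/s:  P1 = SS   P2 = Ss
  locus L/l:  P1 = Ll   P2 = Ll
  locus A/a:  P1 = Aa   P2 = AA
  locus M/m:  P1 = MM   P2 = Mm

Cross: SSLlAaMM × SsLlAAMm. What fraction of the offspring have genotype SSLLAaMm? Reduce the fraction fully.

SSLlAaMM gametes: SLAM×4, SLaM×4, SlAM×4, SlaM×4
SsLlAAMm gametes: SLAM×2, SLAm×2, SlAM×2, SlAm×2, sLAM×2, sLAm×2, slAM×2, slAm×2
SSLlAaMM×SsLlAAMm grid (16·16=256): SSLLAAMM=8 SSLLAAMm=8 SSLLAaMM=8 SSLLAaMm=8 SSLlAAMM=16 SSLlAAMm=16 SSLlAaMM=16 SSLlAaMm=16 SSllAAMM=8 SSllAAMm=8 SSllAaMM=8 SSllAaMm=8 SsLLAAMM=8 SsLLAAMm=8 SsLLAaMM=8 SsLLAaMm=8 SsLlAAMM=16 SsLlAAMm=16 SsLlAaMM=16 SsLlAaMm=16 SsllAAMM=8 SsllAAMm=8 SsllAaMM=8 SsllAaMm=8
SSLLAaMm hits 8/256; gcd=8; 8÷8/256÷8 = 1/32

P(SSLLAaMm) = 1/32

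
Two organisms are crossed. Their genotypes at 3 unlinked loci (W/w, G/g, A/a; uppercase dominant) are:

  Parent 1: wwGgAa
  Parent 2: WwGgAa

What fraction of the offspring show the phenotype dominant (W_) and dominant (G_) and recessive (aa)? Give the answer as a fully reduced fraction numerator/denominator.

P(W_ G_ aa) = 3/32

wwGgAa gametes: wGA×2, wGa×2, wgA×2, wga×2
WwGgAa gametes: WGA×1, WGa×1, WgA×1, Wga×1, wGA×1, wGa×1, wgA×1, wga×1
wwGgAa×WwGgAa grid (8·8=64): WwGGAA=2 WwGGAa=4 WwGGaa=2 WwGgAA=4 WwGgAa=8 WwGgaa=4 WwggAA=2 WwggAa=4 Wwggaa=2 wwGGAA=2 wwGGAa=4 wwGGaa=2 wwGgAA=4 wwGgAa=8 wwGgaa=4 wwggAA=2 wwggAa=4 wwggaa=2
W_ G_ aa hits 6/64; gcd=2; 6÷2/64÷2 = 3/32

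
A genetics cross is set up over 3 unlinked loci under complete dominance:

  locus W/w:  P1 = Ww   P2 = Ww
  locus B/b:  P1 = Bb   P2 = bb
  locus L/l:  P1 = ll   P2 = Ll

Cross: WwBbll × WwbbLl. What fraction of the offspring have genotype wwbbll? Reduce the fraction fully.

P(wwbbll) = 1/16

WwBbll gametes: WBl×2, Wbl×2, wBl×2, wbl×2
WwbbLl gametes: WbL×2, Wbl×2, wbL×2, wbl×2
WwBbll×WwbbLl grid (8·8=64): WWBbLl=4 WWBbll=4 WWbbLl=4 WWbbll=4 WwBbLl=8 WwBbll=8 WwbbLl=8 Wwbbll=8 wwBbLl=4 wwBbll=4 wwbbLl=4 wwbbll=4
wwbbll hits 4/64; gcd=4; 4÷4/64÷4 = 1/16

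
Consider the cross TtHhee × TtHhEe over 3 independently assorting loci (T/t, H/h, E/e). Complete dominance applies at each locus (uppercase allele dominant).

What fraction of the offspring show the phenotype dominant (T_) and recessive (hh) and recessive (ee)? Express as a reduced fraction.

P(T_ hh ee) = 3/32

TtHhee gametes: THe×2, The×2, tHe×2, the×2
TtHhEe gametes: THE×1, THe×1, ThE×1, The×1, tHE×1, tHe×1, thE×1, the×1
TtHhee×TtHhEe grid (8·8=64): TTHHEe=2 TTHHee=2 TTHhEe=4 TTHhee=4 TThhEe=2 TThhee=2 TtHHEe=4 TtHHee=4 TtHhEe=8 TtHhee=8 TthhEe=4 Tthhee=4 ttHHEe=2 ttHHee=2 ttHhEe=4 ttHhee=4 tthhEe=2 tthhee=2
T_ hh ee hits 6/64; gcd=2; 6÷2/64÷2 = 3/32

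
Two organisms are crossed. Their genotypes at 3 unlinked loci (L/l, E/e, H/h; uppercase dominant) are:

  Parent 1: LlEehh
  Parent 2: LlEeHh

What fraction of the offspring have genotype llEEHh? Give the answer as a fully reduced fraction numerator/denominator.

P(llEEHh) = 1/32

LlEehh gametes: LEh×2, Leh×2, lEh×2, leh×2
LlEeHh gametes: LEH×1, LEh×1, LeH×1, Leh×1, lEH×1, lEh×1, leH×1, leh×1
LlEehh×LlEeHh grid (8·8=64): LLEEHh=2 LLEEhh=2 LLEeHh=4 LLEehh=4 LLeeHh=2 LLeehh=2 LlEEHh=4 LlEEhh=4 LlEeHh=8 LlEehh=8 LleeHh=4 Lleehh=4 llEEHh=2 llEEhh=2 llEeHh=4 llEehh=4 lleeHh=2 lleehh=2
llEEHh hits 2/64; gcd=2; 2÷2/64÷2 = 1/32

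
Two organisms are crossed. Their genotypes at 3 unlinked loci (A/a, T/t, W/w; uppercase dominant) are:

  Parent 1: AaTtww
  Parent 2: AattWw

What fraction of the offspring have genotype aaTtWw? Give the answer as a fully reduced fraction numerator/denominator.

P(aaTtWw) = 1/16

AaTtww gametes: ATw×2, Atw×2, aTw×2, atw×2
AattWw gametes: AtW×2, Atw×2, atW×2, atw×2
AaTtww×AattWw grid (8·8=64): AATtWw=4 AATtww=4 AAttWw=4 AAttww=4 AaTtWw=8 AaTtww=8 AattWw=8 Aattww=8 aaTtWw=4 aaTtww=4 aattWw=4 aattww=4
aaTtWw hits 4/64; gcd=4; 4÷4/64÷4 = 1/16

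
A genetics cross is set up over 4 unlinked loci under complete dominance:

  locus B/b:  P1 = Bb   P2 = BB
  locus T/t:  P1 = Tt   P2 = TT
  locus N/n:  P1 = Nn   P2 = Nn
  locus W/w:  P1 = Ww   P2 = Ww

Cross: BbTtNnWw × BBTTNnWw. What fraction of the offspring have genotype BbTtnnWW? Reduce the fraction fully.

P(BbTtnnWW) = 1/64

BbTtNnWw gametes: BTNW×1, BTNw×1, BTnW×1, BTnw×1, BtNW×1, BtNw×1, BtnW×1, Btnw×1, bTNW×1, bTNw×1, bTnW×1, bTnw×1, btNW×1, btNw×1, btnW×1, btnw×1
BBTTNnWw gametes: BTNW×4, BTNw×4, BTnW×4, BTnw×4
BbTtNnWw×BBTTNnWw grid (16·16=256): BBTTNNWW=4 BBTTNNWw=8 BBTTNNww=4 BBTTNnWW=8 BBTTNnWw=16 BBTTNnww=8 BBTTnnWW=4 BBTTnnWw=8 BBTTnnww=4 BBTtNNWW=4 BBTtNNWw=8 BBTtNNww=4 BBTtNnWW=8 BBTtNnWw=16 BBTtNnww=8 BBTtnnWW=4 BBTtnnWw=8 BBTtnnww=4 BbTTNNWW=4 BbTTNNWw=8 BbTTNNww=4 BbTTNnWW=8 BbTTNnWw=16 BbTTNnww=8 BbTTnnWW=4 BbTTnnWw=8 BbTTnnww=4 BbTtNNWW=4 BbTtNNWw=8 BbTtNNww=4 BbTtNnWW=8 BbTtNnWw=16 BbTtNnww=8 BbTtnnWW=4 BbTtnnWw=8 BbTtnnww=4
BbTtnnWW hits 4/256; gcd=4; 4÷4/256÷4 = 1/64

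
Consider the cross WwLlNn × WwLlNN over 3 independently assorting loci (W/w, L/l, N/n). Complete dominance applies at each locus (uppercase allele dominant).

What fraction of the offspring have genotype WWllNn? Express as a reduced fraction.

WwLlNn gametes: WLN×1, WLn×1, WlN×1, Wln×1, wLN×1, wLn×1, wlN×1, wln×1
WwLlNN gametes: WLN×2, WlN×2, wLN×2, wlN×2
WwLlNn×WwLlNN grid (8·8=64): WWLLNN=2 WWLLNn=2 WWLlNN=4 WWLlNn=4 WWllNN=2 WWllNn=2 WwLLNN=4 WwLLNn=4 WwLlNN=8 WwLlNn=8 WwllNN=4 WwllNn=4 wwLLNN=2 wwLLNn=2 wwLlNN=4 wwLlNn=4 wwllNN=2 wwllNn=2
WWllNn hits 2/64; gcd=2; 2÷2/64÷2 = 1/32

P(WWllNn) = 1/32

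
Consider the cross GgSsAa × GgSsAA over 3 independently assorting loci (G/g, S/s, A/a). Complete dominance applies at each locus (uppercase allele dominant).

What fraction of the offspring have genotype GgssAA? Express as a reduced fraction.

P(GgssAA) = 1/16

GgSsAa gametes: GSA×1, GSa×1, GsA×1, Gsa×1, gSA×1, gSa×1, gsA×1, gsa×1
GgSsAA gametes: GSA×2, GsA×2, gSA×2, gsA×2
GgSsAa×GgSsAA grid (8·8=64): GGSSAA=2 GGSSAa=2 GGSsAA=4 GGSsAa=4 GGssAA=2 GGssAa=2 GgSSAA=4 GgSSAa=4 GgSsAA=8 GgSsAa=8 GgssAA=4 GgssAa=4 ggSSAA=2 ggSSAa=2 ggSsAA=4 ggSsAa=4 ggssAA=2 ggssAa=2
GgssAA hits 4/64; gcd=4; 4÷4/64÷4 = 1/16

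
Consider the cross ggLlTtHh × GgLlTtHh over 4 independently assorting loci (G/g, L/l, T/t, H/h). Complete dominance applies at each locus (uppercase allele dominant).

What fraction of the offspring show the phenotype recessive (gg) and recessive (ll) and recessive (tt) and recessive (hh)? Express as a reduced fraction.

P(gg ll tt hh) = 1/128

ggLlTtHh gametes: gLTH×2, gLTh×2, gLtH×2, gLth×2, glTH×2, glTh×2, gltH×2, glth×2
GgLlTtHh gametes: GLTH×1, GLTh×1, GLtH×1, GLth×1, GlTH×1, GlTh×1, GltH×1, Glth×1, gLTH×1, gLTh×1, gLtH×1, gLth×1, glTH×1, glTh×1, gltH×1, glth×1
ggLlTtHh×GgLlTtHh grid (16·16=256): GgLLTTHH=2 GgLLTTHh=4 GgLLTThh=2 GgLLTtHH=4 GgLLTtHh=8 GgLLTthh=4 GgLLttHH=2 GgLLttHh=4 GgLLtthh=2 GgLlTTHH=4 GgLlTTHh=8 GgLlTThh=4 GgLlTtHH=8 GgLlTtHh=16 GgLlTthh=8 GgLlttHH=4 GgLlttHh=8 GgLltthh=4 GgllTTHH=2 GgllTTHh=4 GgllTThh=2 GgllTtHH=4 GgllTtHh=8 GgllTthh=4 GgllttHH=2 GgllttHh=4 Gglltthh=2 ggLLTTHH=2 ggLLTTHh=4 ggLLTThh=2 ggLLTtHH=4 ggLLTtHh=8 ggLLTthh=4 ggLLttHH=2 ggLLttHh=4 ggLLtthh=2 ggLlTTHH=4 ggLlTTHh=8 ggLlTThh=4 ggLlTtHH=8 ggLlTtHh=16 ggLlTthh=8 ggLlttHH=4 ggLlttHh=8 ggLltthh=4 ggllTTHH=2 ggllTTHh=4 ggllTThh=2 ggllTtHH=4 ggllTtHh=8 ggllTthh=4 ggllttHH=2 ggllttHh=4 gglltthh=2
gg ll tt hh hits 2/256; gcd=2; 2÷2/256÷2 = 1/128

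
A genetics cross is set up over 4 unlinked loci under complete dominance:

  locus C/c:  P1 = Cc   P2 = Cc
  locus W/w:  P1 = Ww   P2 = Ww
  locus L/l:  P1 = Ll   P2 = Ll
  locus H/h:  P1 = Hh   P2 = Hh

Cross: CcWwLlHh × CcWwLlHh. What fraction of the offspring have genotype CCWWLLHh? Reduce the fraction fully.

P(CCWWLLHh) = 1/128

CcWwLlHh gametes: CWLH×1, CWLh×1, CWlH×1, CWlh×1, CwLH×1, CwLh×1, CwlH×1, Cwlh×1, cWLH×1, cWLh×1, cWlH×1, cWlh×1, cwLH×1, cwLh×1, cwlH×1, cwlh×1
CcWwLlHh gametes: CWLH×1, CWLh×1, CWlH×1, CWlh×1, CwLH×1, CwLh×1, CwlH×1, Cwlh×1, cWLH×1, cWLh×1, cWlH×1, cWlh×1, cwLH×1, cwLh×1, cwlH×1, cwlh×1
CcWwLlHh×CcWwLlHh grid (16·16=256): CCWWLLHH=1 CCWWLLHh=2 CCWWLLhh=1 CCWWLlHH=2 CCWWLlHh=4 CCWWLlhh=2 CCWWllHH=1 CCWWllHh=2 CCWWllhh=1 CCWwLLHH=2 CCWwLLHh=4 CCWwLLhh=2 CCWwLlHH=4 CCWwLlHh=8 CCWwLlhh=4 CCWwllHH=2 CCWwllHh=4 CCWwllhh=2 CCwwLLHH=1 CCwwLLHh=2 CCwwLLhh=1 CCwwLlHH=2 CCwwLlHh=4 CCwwLlhh=2 CCwwllHH=1 CCwwllHh=2 CCwwllhh=1 CcWWLLHH=2 CcWWLLHh=4 CcWWLLhh=2 CcWWLlHH=4 CcWWLlHh=8 CcWWLlhh=4 CcWWllHH=2 CcWWllHh=4 CcWWllhh=2 CcWwLLHH=4 CcWwLLHh=8 CcWwLLhh=4 CcWwLlHH=8 CcWwLlHh=16 CcWwLlhh=8 CcWwllHH=4 CcWwllHh=8 CcWwllhh=4 CcwwLLHH=2 CcwwLLHh=4 CcwwLLhh=2 CcwwLlHH=4 CcwwLlHh=8 CcwwLlhh=4 CcwwllHH=2 CcwwllHh=4 Ccwwllhh=2 ccWWLLHH=1 ccWWLLHh=2 ccWWLLhh=1 ccWWLlHH=2 ccWWLlHh=4 ccWWLlhh=2 ccWWllHH=1 ccWWllHh=2 ccWWllhh=1 ccWwLLHH=2 ccWwLLHh=4 ccWwLLhh=2 ccWwLlHH=4 ccWwLlHh=8 ccWwLlhh=4 ccWwllHH=2 ccWwllHh=4 ccWwllhh=2 ccwwLLHH=1 ccwwLLHh=2 ccwwLLhh=1 ccwwLlHH=2 ccwwLlHh=4 ccwwLlhh=2 ccwwllHH=1 ccwwllHh=2 ccwwllhh=1
CCWWLLHh hits 2/256; gcd=2; 2÷2/256÷2 = 1/128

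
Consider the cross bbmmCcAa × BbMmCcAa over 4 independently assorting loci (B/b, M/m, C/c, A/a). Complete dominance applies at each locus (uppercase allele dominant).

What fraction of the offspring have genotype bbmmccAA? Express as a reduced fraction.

bbmmCcAa gametes: bmCA×4, bmCa×4, bmcA×4, bmca×4
BbMmCcAa gametes: BMCA×1, BMCa×1, BMcA×1, BMca×1, BmCA×1, BmCa×1, BmcA×1, Bmca×1, bMCA×1, bMCa×1, bMcA×1, bMca×1, bmCA×1, bmCa×1, bmcA×1, bmca×1
bbmmCcAa×BbMmCcAa grid (16·16=256): BbMmCCAA=4 BbMmCCAa=8 BbMmCCaa=4 BbMmCcAA=8 BbMmCcAa=16 BbMmCcaa=8 BbMmccAA=4 BbMmccAa=8 BbMmccaa=4 BbmmCCAA=4 BbmmCCAa=8 BbmmCCaa=4 BbmmCcAA=8 BbmmCcAa=16 BbmmCcaa=8 BbmmccAA=4 BbmmccAa=8 Bbmmccaa=4 bbMmCCAA=4 bbMmCCAa=8 bbMmCCaa=4 bbMmCcAA=8 bbMmCcAa=16 bbMmCcaa=8 bbMmccAA=4 bbMmccAa=8 bbMmccaa=4 bbmmCCAA=4 bbmmCCAa=8 bbmmCCaa=4 bbmmCcAA=8 bbmmCcAa=16 bbmmCcaa=8 bbmmccAA=4 bbmmccAa=8 bbmmccaa=4
bbmmccAA hits 4/256; gcd=4; 4÷4/256÷4 = 1/64

P(bbmmccAA) = 1/64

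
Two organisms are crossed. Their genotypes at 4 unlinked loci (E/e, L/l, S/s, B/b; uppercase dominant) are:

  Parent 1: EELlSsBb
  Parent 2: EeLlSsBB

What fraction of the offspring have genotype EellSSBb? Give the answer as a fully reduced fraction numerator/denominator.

P(EellSSBb) = 1/64

EELlSsBb gametes: ELSB×2, ELSb×2, ELsB×2, ELsb×2, ElSB×2, ElSb×2, ElsB×2, Elsb×2
EeLlSsBB gametes: ELSB×2, ELsB×2, ElSB×2, ElsB×2, eLSB×2, eLsB×2, elSB×2, elsB×2
EELlSsBb×EeLlSsBB grid (16·16=256): EELLSSBB=4 EELLSSBb=4 EELLSsBB=8 EELLSsBb=8 EELLssBB=4 EELLssBb=4 EELlSSBB=8 EELlSSBb=8 EELlSsBB=16 EELlSsBb=16 EELlssBB=8 EELlssBb=8 EEllSSBB=4 EEllSSBb=4 EEllSsBB=8 EEllSsBb=8 EEllssBB=4 EEllssBb=4 EeLLSSBB=4 EeLLSSBb=4 EeLLSsBB=8 EeLLSsBb=8 EeLLssBB=4 EeLLssBb=4 EeLlSSBB=8 EeLlSSBb=8 EeLlSsBB=16 EeLlSsBb=16 EeLlssBB=8 EeLlssBb=8 EellSSBB=4 EellSSBb=4 EellSsBB=8 EellSsBb=8 EellssBB=4 EellssBb=4
EellSSBb hits 4/256; gcd=4; 4÷4/256÷4 = 1/64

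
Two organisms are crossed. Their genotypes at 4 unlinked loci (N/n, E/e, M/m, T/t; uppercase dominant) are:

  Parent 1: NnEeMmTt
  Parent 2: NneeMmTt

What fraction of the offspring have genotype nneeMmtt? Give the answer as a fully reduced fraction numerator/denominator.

P(nneeMmtt) = 1/64

NnEeMmTt gametes: NEMT×1, NEMt×1, NEmT×1, NEmt×1, NeMT×1, NeMt×1, NemT×1, Nemt×1, nEMT×1, nEMt×1, nEmT×1, nEmt×1, neMT×1, neMt×1, nemT×1, nemt×1
NneeMmTt gametes: NeMT×2, NeMt×2, NemT×2, Nemt×2, neMT×2, neMt×2, nemT×2, nemt×2
NnEeMmTt×NneeMmTt grid (16·16=256): NNEeMMTT=2 NNEeMMTt=4 NNEeMMtt=2 NNEeMmTT=4 NNEeMmTt=8 NNEeMmtt=4 NNEemmTT=2 NNEemmTt=4 NNEemmtt=2 NNeeMMTT=2 NNeeMMTt=4 NNeeMMtt=2 NNeeMmTT=4 NNeeMmTt=8 NNeeMmtt=4 NNeemmTT=2 NNeemmTt=4 NNeemmtt=2 NnEeMMTT=4 NnEeMMTt=8 NnEeMMtt=4 NnEeMmTT=8 NnEeMmTt=16 NnEeMmtt=8 NnEemmTT=4 NnEemmTt=8 NnEemmtt=4 NneeMMTT=4 NneeMMTt=8 NneeMMtt=4 NneeMmTT=8 NneeMmTt=16 NneeMmtt=8 NneemmTT=4 NneemmTt=8 Nneemmtt=4 nnEeMMTT=2 nnEeMMTt=4 nnEeMMtt=2 nnEeMmTT=4 nnEeMmTt=8 nnEeMmtt=4 nnEemmTT=2 nnEemmTt=4 nnEemmtt=2 nneeMMTT=2 nneeMMTt=4 nneeMMtt=2 nneeMmTT=4 nneeMmTt=8 nneeMmtt=4 nneemmTT=2 nneemmTt=4 nneemmtt=2
nneeMmtt hits 4/256; gcd=4; 4÷4/256÷4 = 1/64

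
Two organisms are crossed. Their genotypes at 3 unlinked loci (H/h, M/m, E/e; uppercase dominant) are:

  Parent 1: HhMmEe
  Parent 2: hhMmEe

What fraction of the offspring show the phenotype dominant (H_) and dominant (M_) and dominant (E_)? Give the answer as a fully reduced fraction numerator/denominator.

P(H_ M_ E_) = 9/32

HhMmEe gametes: HME×1, HMe×1, HmE×1, Hme×1, hME×1, hMe×1, hmE×1, hme×1
hhMmEe gametes: hME×2, hMe×2, hmE×2, hme×2
HhMmEe×hhMmEe grid (8·8=64): HhMMEE=2 HhMMEe=4 HhMMee=2 HhMmEE=4 HhMmEe=8 HhMmee=4 HhmmEE=2 HhmmEe=4 Hhmmee=2 hhMMEE=2 hhMMEe=4 hhMMee=2 hhMmEE=4 hhMmEe=8 hhMmee=4 hhmmEE=2 hhmmEe=4 hhmmee=2
H_ M_ E_ hits 18/64; gcd=2; 18÷2/64÷2 = 9/32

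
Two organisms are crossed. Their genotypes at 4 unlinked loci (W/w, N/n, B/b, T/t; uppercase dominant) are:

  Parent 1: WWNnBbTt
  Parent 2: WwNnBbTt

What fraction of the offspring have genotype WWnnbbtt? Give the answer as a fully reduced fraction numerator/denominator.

P(WWnnbbtt) = 1/128

WWNnBbTt gametes: WNBT×2, WNBt×2, WNbT×2, WNbt×2, WnBT×2, WnBt×2, WnbT×2, Wnbt×2
WwNnBbTt gametes: WNBT×1, WNBt×1, WNbT×1, WNbt×1, WnBT×1, WnBt×1, WnbT×1, Wnbt×1, wNBT×1, wNBt×1, wNbT×1, wNbt×1, wnBT×1, wnBt×1, wnbT×1, wnbt×1
WWNnBbTt×WwNnBbTt grid (16·16=256): WWNNBBTT=2 WWNNBBTt=4 WWNNBBtt=2 WWNNBbTT=4 WWNNBbTt=8 WWNNBbtt=4 WWNNbbTT=2 WWNNbbTt=4 WWNNbbtt=2 WWNnBBTT=4 WWNnBBTt=8 WWNnBBtt=4 WWNnBbTT=8 WWNnBbTt=16 WWNnBbtt=8 WWNnbbTT=4 WWNnbbTt=8 WWNnbbtt=4 WWnnBBTT=2 WWnnBBTt=4 WWnnBBtt=2 WWnnBbTT=4 WWnnBbTt=8 WWnnBbtt=4 WWnnbbTT=2 WWnnbbTt=4 WWnnbbtt=2 WwNNBBTT=2 WwNNBBTt=4 WwNNBBtt=2 WwNNBbTT=4 WwNNBbTt=8 WwNNBbtt=4 WwNNbbTT=2 WwNNbbTt=4 WwNNbbtt=2 WwNnBBTT=4 WwNnBBTt=8 WwNnBBtt=4 WwNnBbTT=8 WwNnBbTt=16 WwNnBbtt=8 WwNnbbTT=4 WwNnbbTt=8 WwNnbbtt=4 WwnnBBTT=2 WwnnBBTt=4 WwnnBBtt=2 WwnnBbTT=4 WwnnBbTt=8 WwnnBbtt=4 WwnnbbTT=2 WwnnbbTt=4 Wwnnbbtt=2
WWnnbbtt hits 2/256; gcd=2; 2÷2/256÷2 = 1/128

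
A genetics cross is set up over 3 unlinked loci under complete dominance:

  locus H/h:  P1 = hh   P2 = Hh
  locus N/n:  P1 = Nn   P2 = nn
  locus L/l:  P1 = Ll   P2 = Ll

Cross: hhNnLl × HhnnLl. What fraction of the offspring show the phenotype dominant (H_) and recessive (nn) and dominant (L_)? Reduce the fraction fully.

hhNnLl gametes: hNL×2, hNl×2, hnL×2, hnl×2
HhnnLl gametes: HnL×2, Hnl×2, hnL×2, hnl×2
hhNnLl×HhnnLl grid (8·8=64): HhNnLL=4 HhNnLl=8 HhNnll=4 HhnnLL=4 HhnnLl=8 Hhnnll=4 hhNnLL=4 hhNnLl=8 hhNnll=4 hhnnLL=4 hhnnLl=8 hhnnll=4
H_ nn L_ hits 12/64; gcd=4; 12÷4/64÷4 = 3/16

P(H_ nn L_) = 3/16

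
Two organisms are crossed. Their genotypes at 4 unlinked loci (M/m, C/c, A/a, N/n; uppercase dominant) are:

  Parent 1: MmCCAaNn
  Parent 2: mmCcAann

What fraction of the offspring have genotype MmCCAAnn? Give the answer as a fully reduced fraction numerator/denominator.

P(MmCCAAnn) = 1/32

MmCCAaNn gametes: MCAN×2, MCAn×2, MCaN×2, MCan×2, mCAN×2, mCAn×2, mCaN×2, mCan×2
mmCcAann gametes: mCAn×4, mCan×4, mcAn×4, mcan×4
MmCCAaNn×mmCcAann grid (16·16=256): MmCCAANn=8 MmCCAAnn=8 MmCCAaNn=16 MmCCAann=16 MmCCaaNn=8 MmCCaann=8 MmCcAANn=8 MmCcAAnn=8 MmCcAaNn=16 MmCcAann=16 MmCcaaNn=8 MmCcaann=8 mmCCAANn=8 mmCCAAnn=8 mmCCAaNn=16 mmCCAann=16 mmCCaaNn=8 mmCCaann=8 mmCcAANn=8 mmCcAAnn=8 mmCcAaNn=16 mmCcAann=16 mmCcaaNn=8 mmCcaann=8
MmCCAAnn hits 8/256; gcd=8; 8÷8/256÷8 = 1/32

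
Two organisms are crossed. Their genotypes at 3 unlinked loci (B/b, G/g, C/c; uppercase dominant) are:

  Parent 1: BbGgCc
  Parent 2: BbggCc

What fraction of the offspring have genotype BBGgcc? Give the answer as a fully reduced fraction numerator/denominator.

BbGgCc gametes: BGC×1, BGc×1, BgC×1, Bgc×1, bGC×1, bGc×1, bgC×1, bgc×1
BbggCc gametes: BgC×2, Bgc×2, bgC×2, bgc×2
BbGgCc×BbggCc grid (8·8=64): BBGgCC=2 BBGgCc=4 BBGgcc=2 BBggCC=2 BBggCc=4 BBggcc=2 BbGgCC=4 BbGgCc=8 BbGgcc=4 BbggCC=4 BbggCc=8 Bbggcc=4 bbGgCC=2 bbGgCc=4 bbGgcc=2 bbggCC=2 bbggCc=4 bbggcc=2
BBGgcc hits 2/64; gcd=2; 2÷2/64÷2 = 1/32

P(BBGgcc) = 1/32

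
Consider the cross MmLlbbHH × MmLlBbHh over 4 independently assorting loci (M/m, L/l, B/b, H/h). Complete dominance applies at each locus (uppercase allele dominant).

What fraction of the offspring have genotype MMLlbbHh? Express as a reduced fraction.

P(MMLlbbHh) = 1/32

MmLlbbHH gametes: MLbH×4, MlbH×4, mLbH×4, mlbH×4
MmLlBbHh gametes: MLBH×1, MLBh×1, MLbH×1, MLbh×1, MlBH×1, MlBh×1, MlbH×1, Mlbh×1, mLBH×1, mLBh×1, mLbH×1, mLbh×1, mlBH×1, mlBh×1, mlbH×1, mlbh×1
MmLlbbHH×MmLlBbHh grid (16·16=256): MMLLBbHH=4 MMLLBbHh=4 MMLLbbHH=4 MMLLbbHh=4 MMLlBbHH=8 MMLlBbHh=8 MMLlbbHH=8 MMLlbbHh=8 MMllBbHH=4 MMllBbHh=4 MMllbbHH=4 MMllbbHh=4 MmLLBbHH=8 MmLLBbHh=8 MmLLbbHH=8 MmLLbbHh=8 MmLlBbHH=16 MmLlBbHh=16 MmLlbbHH=16 MmLlbbHh=16 MmllBbHH=8 MmllBbHh=8 MmllbbHH=8 MmllbbHh=8 mmLLBbHH=4 mmLLBbHh=4 mmLLbbHH=4 mmLLbbHh=4 mmLlBbHH=8 mmLlBbHh=8 mmLlbbHH=8 mmLlbbHh=8 mmllBbHH=4 mmllBbHh=4 mmllbbHH=4 mmllbbHh=4
MMLlbbHh hits 8/256; gcd=8; 8÷8/256÷8 = 1/32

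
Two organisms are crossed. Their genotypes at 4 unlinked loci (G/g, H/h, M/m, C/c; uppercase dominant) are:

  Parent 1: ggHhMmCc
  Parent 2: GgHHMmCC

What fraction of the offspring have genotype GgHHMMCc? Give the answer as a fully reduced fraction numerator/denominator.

P(GgHHMMCc) = 1/32

ggHhMmCc gametes: gHMC×2, gHMc×2, gHmC×2, gHmc×2, ghMC×2, ghMc×2, ghmC×2, ghmc×2
GgHHMmCC gametes: GHMC×4, GHmC×4, gHMC×4, gHmC×4
ggHhMmCc×GgHHMmCC grid (16·16=256): GgHHMMCC=8 GgHHMMCc=8 GgHHMmCC=16 GgHHMmCc=16 GgHHmmCC=8 GgHHmmCc=8 GgHhMMCC=8 GgHhMMCc=8 GgHhMmCC=16 GgHhMmCc=16 GgHhmmCC=8 GgHhmmCc=8 ggHHMMCC=8 ggHHMMCc=8 ggHHMmCC=16 ggHHMmCc=16 ggHHmmCC=8 ggHHmmCc=8 ggHhMMCC=8 ggHhMMCc=8 ggHhMmCC=16 ggHhMmCc=16 ggHhmmCC=8 ggHhmmCc=8
GgHHMMCc hits 8/256; gcd=8; 8÷8/256÷8 = 1/32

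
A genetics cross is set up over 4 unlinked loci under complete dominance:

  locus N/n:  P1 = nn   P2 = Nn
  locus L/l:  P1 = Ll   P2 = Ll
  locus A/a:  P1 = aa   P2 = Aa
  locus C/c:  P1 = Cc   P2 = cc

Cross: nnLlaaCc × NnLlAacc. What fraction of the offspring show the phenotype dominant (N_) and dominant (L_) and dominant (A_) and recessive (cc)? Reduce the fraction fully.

P(N_ L_ A_ cc) = 3/32

nnLlaaCc gametes: nLaC×4, nLac×4, nlaC×4, nlac×4
NnLlAacc gametes: NLAc×2, NLac×2, NlAc×2, Nlac×2, nLAc×2, nLac×2, nlAc×2, nlac×2
nnLlaaCc×NnLlAacc grid (16·16=256): NnLLAaCc=8 NnLLAacc=8 NnLLaaCc=8 NnLLaacc=8 NnLlAaCc=16 NnLlAacc=16 NnLlaaCc=16 NnLlaacc=16 NnllAaCc=8 NnllAacc=8 NnllaaCc=8 Nnllaacc=8 nnLLAaCc=8 nnLLAacc=8 nnLLaaCc=8 nnLLaacc=8 nnLlAaCc=16 nnLlAacc=16 nnLlaaCc=16 nnLlaacc=16 nnllAaCc=8 nnllAacc=8 nnllaaCc=8 nnllaacc=8
N_ L_ A_ cc hits 24/256; gcd=8; 24÷8/256÷8 = 3/32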